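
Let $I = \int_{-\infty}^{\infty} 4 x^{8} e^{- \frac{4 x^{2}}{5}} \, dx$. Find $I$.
$\frac{65625 \sqrt{5} \sqrt{\pi}}{2048}$

Start from the elementary integral
$$J(a) = \int_{-\infty}^{\infty} 4 e^{- a x^{2}} \, dx = \frac{4 \sqrt{\pi}}{\sqrt{a}}.$$

Differentiating under the integral sign brings down a factor of $(-x^2)$:
$$\frac{dJ}{da} = \int_{-\infty}^{\infty} - 4 x^{2} e^{- a x^{2}} \, dx = - \frac{2 \sqrt{\pi}}{a^{\frac{3}{2}}}.$$

Repeating $4$ times in total — each differentiation brings down another $(-x^2)$ — gives
$$\frac{d^{4}J}{da^{4}} = \int_{-\infty}^{\infty} 4 x^{8} e^{- a x^{2}} \, dx = \frac{105 \sqrt{\pi}}{4 a^{\frac{9}{2}}},$$
and the integrand here is exactly the target integrand, so $I = \frac{105 \sqrt{\pi}}{4 a^{\frac{9}{2}}}$.

Setting $a = \frac{4}{5}$:
$$I = \frac{65625 \sqrt{5} \sqrt{\pi}}{2048}.$$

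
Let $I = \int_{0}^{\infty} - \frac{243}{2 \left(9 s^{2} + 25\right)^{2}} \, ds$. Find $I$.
$- \frac{81 \pi}{1000}$

Start from the standard arctangent integral
$$J(a) = \int_{0}^{\infty} - \frac{3}{2 \left(a^{2} + s^{2}\right)} \, ds = - \frac{3 \pi}{4 a}.$$

Differentiating under the integral sign with respect to $a$,
$$\frac{dJ}{da} = \int_{0}^{\infty} \frac{3 a}{\left(a^{2} + s^{2}\right)^{2}} \, ds = \frac{3 \pi}{4 a^{2}},$$
so $\int_{0}^{\infty} - \frac{3}{2 \left(a^{2} + s^{2}\right)^{2}} \, ds = - \frac{3 \pi}{8 a^{3}}$.

Setting $a = \frac{5}{3}$:
$$I = - \frac{81 \pi}{1000}.$$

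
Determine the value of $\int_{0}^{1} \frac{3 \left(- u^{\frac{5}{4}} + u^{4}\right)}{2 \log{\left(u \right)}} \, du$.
$\log{\left(\frac{40 \sqrt{5}}{27} \right)}$

Replace the exponent $4$ by a parameter $a$: let $I(a) = \int_{0}^{1} \frac{3 \left(- u^{\frac{5}{4}} + u^{a}\right)}{2 \log{\left(u \right)}} \, du$.

Since $\dfrac{\partial}{\partial a}\,u^{a} = u^{a} \ln u$, the $\ln u$ in the denominator cancels and
$$\frac{dI}{da} = \int_{0}^{1} \frac{3}{2} u^{a} \, du = \frac{3}{2} \left[\frac{u^{a+1}}{a+1}\right]_0^1 = \frac{3}{2 \left(a + 1\right)}.$$

Integrating with respect to $a$ gives $I(a) = \log{\left(\frac{8 \left(a + 1\right)^{\frac{3}{2}}}{27} \right)} + C$.

At $a = \frac{5}{4}$ the integrand is identically $0$, so $I(\frac{5}{4}) = 0$. The closed form gives $0$, hence $C = 0$.

Setting $a = 4$:
$$I = \log{\left(\frac{40 \sqrt{5}}{27} \right)}.$$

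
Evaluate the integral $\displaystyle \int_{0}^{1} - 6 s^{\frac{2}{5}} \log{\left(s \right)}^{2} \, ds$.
$- \frac{1500}{343}$

Start from the elementary integral
$$J(a) = \int_{0}^{1} - 6 s^{a} \, ds = - \frac{6}{a + 1}.$$

Differentiating under the integral sign brings down a factor of $\ln s$:
$$\frac{dJ}{da} = \int_{0}^{1} - 6 s^{a} \log{\left(s \right)} \, ds = \frac{6}{\left(a + 1\right)^{2}}.$$

Repeating twice in total — each differentiation brings down another $\ln s$ — gives
$$\frac{d^{2}J}{da^{2}} = \int_{0}^{1} - 6 s^{a} \log{\left(s \right)}^{2} \, ds = - \frac{12}{\left(a + 1\right)^{3}},$$
and the integrand here is exactly the target integrand, so $I = - \frac{12}{\left(a + 1\right)^{3}}$.

Setting $a = \frac{2}{5}$:
$$I = - \frac{1500}{343}.$$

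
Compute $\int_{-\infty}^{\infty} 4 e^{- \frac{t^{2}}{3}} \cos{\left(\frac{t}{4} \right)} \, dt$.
$\frac{4 \sqrt{3} \sqrt{\pi}}{e^{\frac{3}{64}}}$

Treat the cosine frequency as a parameter and define $I(b) = \int_{-\infty}^{\infty} 4 e^{- \frac{t^{2}}{3}} \cos{\left(b t \right)} \, dt$.

Differentiating under the integral sign,
$$I'(b) = \int_{-\infty}^{\infty} - 4 t e^{- \frac{t^{2}}{3}} \sin{\left(b t \right)} \, dt.$$

Integrate $\int_{-\infty}^{\infty} t \sin(b t)\, e^{- \frac{t^{2}}{3}}\, dt$ by parts with $u = \sin(b t)$ and $dv = t\, e^{- \frac{t^{2}}{3}}\, dt$, giving $v = - \frac{3 e^{- \frac{t^{2}}{3}}}{2}$. The boundary term vanishes and
$$\int_{-\infty}^{\infty} t \sin(b t)\, e^{- \frac{t^{2}}{3}}\, dt = \frac{3 b}{2} \int_{-\infty}^{\infty} \cos(b t)\, e^{- \frac{t^{2}}{3}}\, dt,$$
so $I'(b) = - \frac{3 b}{2}\, I(b)$.

This is a separable first-order ODE; solving with the initial condition $I(0) = \int_{-\infty}^{\infty} 4 e^{- \frac{t^{2}}{3}}\,dt = 4 \sqrt{3} \sqrt{\pi}$ gives
$$I(b) = 4 \sqrt{3} \sqrt{\pi} e^{- \frac{3 b^{2}}{4}}.$$

Setting $b = \frac{1}{4}$:
$$I = \frac{4 \sqrt{3} \sqrt{\pi}}{e^{\frac{3}{64}}}.$$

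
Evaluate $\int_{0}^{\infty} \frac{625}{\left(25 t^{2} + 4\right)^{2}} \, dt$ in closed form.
$\frac{125 \pi}{32}$

Recall the elementary integral
$$J(a) = \int_{0}^{\infty} \frac{1}{a^{2} + t^{2}} \, dt = \frac{\pi}{2 a}.$$

Differentiating under the integral sign with respect to $a$,
$$\frac{dJ}{da} = \int_{0}^{\infty} - \frac{2 a}{\left(a^{2} + t^{2}\right)^{2}} \, dt = - \frac{\pi}{2 a^{2}},$$
so $\int_{0}^{\infty} \frac{1}{\left(a^{2} + t^{2}\right)^{2}} \, dt = \frac{\pi}{4 a^{3}}$.

Setting $a = \frac{2}{5}$:
$$I = \frac{125 \pi}{32}.$$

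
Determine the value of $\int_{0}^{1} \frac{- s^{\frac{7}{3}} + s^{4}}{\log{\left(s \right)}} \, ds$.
$\log{\left(\frac{3}{2} \right)}$

Introduce a parameter $a$ in the exponent: let $I(a) = \int_{0}^{1} \frac{- s^{\frac{7}{3}} + s^{a}}{\log{\left(s \right)}} \, ds$.

Since $\dfrac{\partial}{\partial a}\,s^{a} = s^{a} \ln s$, the $\ln s$ in the denominator cancels and
$$\frac{dI}{da} = \int_{0}^{1} s^{a} \, ds = \left[\frac{s^{a+1}}{a+1}\right]_0^1 = \frac{1}{a + 1}.$$

Integrating with respect to $a$ gives $I(a) = \log{\left(\frac{3 a}{10} + \frac{3}{10} \right)} + C$.

At $a = \frac{7}{3}$ the integrand is identically $0$, so $I(\frac{7}{3}) = 0$. The closed form gives $0$, hence $C = 0$.

Setting $a = 4$:
$$I = \log{\left(\frac{3}{2} \right)}.$$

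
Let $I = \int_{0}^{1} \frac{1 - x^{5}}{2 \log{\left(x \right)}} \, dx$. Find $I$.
$- \frac{\log{\left(6 \right)}}{2}$

Replace the exponent $5$ by a parameter $a$: let $I(a) = \int_{0}^{1} \frac{1 - x^{a}}{2 \log{\left(x \right)}} \, dx$.

Since $\dfrac{\partial}{\partial a}\,x^{a} = x^{a} \ln x$, the $\ln x$ in the denominator cancels and
$$\frac{dI}{da} = \int_{0}^{1} - \frac{1}{2} x^{a} \, dx = - \frac{1}{2} \left[\frac{x^{a+1}}{a+1}\right]_0^1 = - \frac{1}{2 a + 2}.$$

Integrating with respect to $a$ gives $I(a) = - \frac{\log{\left(a + 1 \right)}}{2} + C$.

At $a = 0$ the integrand is identically $0$, so $I(0) = 0$. The closed form gives $0$, hence $C = 0$.

Setting $a = 5$:
$$I = - \frac{\log{\left(6 \right)}}{2}.$$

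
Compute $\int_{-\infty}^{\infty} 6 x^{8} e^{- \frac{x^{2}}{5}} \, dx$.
$\frac{196875 \sqrt{5} \sqrt{\pi}}{8}$

Begin with the known integral
$$J(a) = \int_{-\infty}^{\infty} 6 e^{- a x^{2}} \, dx = \frac{6 \sqrt{\pi}}{\sqrt{a}}.$$

Differentiating under the integral sign brings down a factor of $(-x^2)$:
$$\frac{dJ}{da} = \int_{-\infty}^{\infty} - 6 x^{2} e^{- a x^{2}} \, dx = - \frac{3 \sqrt{\pi}}{a^{\frac{3}{2}}}.$$

Repeating $4$ times in total — each differentiation brings down another $(-x^2)$ — gives
$$\frac{d^{4}J}{da^{4}} = \int_{-\infty}^{\infty} 6 x^{8} e^{- a x^{2}} \, dx = \frac{315 \sqrt{\pi}}{8 a^{\frac{9}{2}}},$$
and the integrand here is exactly the target integrand, so $I = \frac{315 \sqrt{\pi}}{8 a^{\frac{9}{2}}}$.

Setting $a = \frac{1}{5}$:
$$I = \frac{196875 \sqrt{5} \sqrt{\pi}}{8}.$$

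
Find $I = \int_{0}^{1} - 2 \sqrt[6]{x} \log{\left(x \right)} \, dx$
$\frac{72}{49}$

Start from the elementary integral
$$J(a) = \int_{0}^{1} - 2 x^{a} \, dx = - \frac{2}{a + 1}.$$

Differentiating under the integral sign brings down a factor of $\ln x$:
$$\frac{dJ}{da} = \int_{0}^{1} - 2 x^{a} \log{\left(x \right)} \, dx = \frac{2}{\left(a + 1\right)^{2}}.$$

The integral on the left is $I$, so $I = \frac{2}{\left(a + 1\right)^{2}}$.

Setting $a = \frac{1}{6}$:
$$I = \frac{72}{49}.$$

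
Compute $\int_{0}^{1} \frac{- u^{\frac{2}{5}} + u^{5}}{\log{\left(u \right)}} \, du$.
$\log{\left(\frac{30}{7} \right)}$

Replace the exponent $5$ by a parameter $a$: let $I(a) = \int_{0}^{1} \frac{- u^{\frac{2}{5}} + u^{a}}{\log{\left(u \right)}} \, du$.

Since $\dfrac{\partial}{\partial a}\,u^{a} = u^{a} \ln u$, the $\ln u$ in the denominator cancels and
$$\frac{dI}{da} = \int_{0}^{1} u^{a} \, du = \left[\frac{u^{a+1}}{a+1}\right]_0^1 = \frac{1}{a + 1}.$$

Integrating with respect to $a$ gives $I(a) = \log{\left(\frac{5 a}{7} + \frac{5}{7} \right)} + C$.

At $a = \frac{2}{5}$ the integrand is identically $0$, so $I(\frac{2}{5}) = 0$. The closed form gives $0$, hence $C = 0$.

Setting $a = 5$:
$$I = \log{\left(\frac{30}{7} \right)}.$$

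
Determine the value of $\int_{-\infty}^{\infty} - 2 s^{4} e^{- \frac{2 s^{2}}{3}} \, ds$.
$- \frac{27 \sqrt{6} \sqrt{\pi}}{16}$

Start from the elementary integral
$$J(a) = \int_{-\infty}^{\infty} - 2 e^{- a s^{2}} \, ds = - \frac{2 \sqrt{\pi}}{\sqrt{a}}.$$

Differentiating under the integral sign brings down a factor of $(-s^2)$:
$$\frac{dJ}{da} = \int_{-\infty}^{\infty} 2 s^{2} e^{- a s^{2}} \, ds = \frac{\sqrt{\pi}}{a^{\frac{3}{2}}}.$$

Repeating twice in total — each differentiation brings down another $(-s^2)$ — gives
$$\frac{d^{2}J}{da^{2}} = \int_{-\infty}^{\infty} - 2 s^{4} e^{- a s^{2}} \, ds = - \frac{3 \sqrt{\pi}}{2 a^{\frac{5}{2}}},$$
and the integrand here is exactly the target integrand, so $I = - \frac{3 \sqrt{\pi}}{2 a^{\frac{5}{2}}}$.

Setting $a = \frac{2}{3}$:
$$I = - \frac{27 \sqrt{6} \sqrt{\pi}}{16}.$$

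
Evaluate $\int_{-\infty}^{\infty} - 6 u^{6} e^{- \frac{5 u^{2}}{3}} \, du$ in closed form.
$- \frac{243 \sqrt{15} \sqrt{\pi}}{500}$

Begin with the known integral
$$J(a) = \int_{-\infty}^{\infty} - 6 e^{- a u^{2}} \, du = - \frac{6 \sqrt{\pi}}{\sqrt{a}}.$$

Differentiating under the integral sign brings down a factor of $(-u^2)$:
$$\frac{dJ}{da} = \int_{-\infty}^{\infty} 6 u^{2} e^{- a u^{2}} \, du = \frac{3 \sqrt{\pi}}{a^{\frac{3}{2}}}.$$

Repeating $3$ times in total — each differentiation brings down another $(-u^2)$ — gives
$$\frac{d^{3}J}{da^{3}} = \int_{-\infty}^{\infty} 6 u^{6} e^{- a u^{2}} \, du = \frac{45 \sqrt{\pi}}{4 a^{\frac{7}{2}}},$$
and the integrand here is $(-1)^{3}$ times the target integrand, so $I = (-1)^{3}\,\frac{d^{3}J}{da^{3}} = - \frac{45 \sqrt{\pi}}{4 a^{\frac{7}{2}}}$.

Setting $a = \frac{5}{3}$:
$$I = - \frac{243 \sqrt{15} \sqrt{\pi}}{500}.$$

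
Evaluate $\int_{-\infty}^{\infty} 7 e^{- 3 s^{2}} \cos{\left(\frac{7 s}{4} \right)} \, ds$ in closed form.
$\frac{7 \sqrt{3} \sqrt{\pi}}{3 e^{\frac{49}{192}}}$

Let $b$ denote the cosine frequency and define $I(b) = \int_{-\infty}^{\infty} 7 e^{- 3 s^{2}} \cos{\left(b s \right)} \, ds$.

Differentiating under the integral sign,
$$I'(b) = \int_{-\infty}^{\infty} - 7 s e^{- 3 s^{2}} \sin{\left(b s \right)} \, ds.$$

Integrate $\int_{-\infty}^{\infty} s \sin(b s)\, e^{- 3 s^{2}}\, ds$ by parts with $u = \sin(b s)$ and $dv = s\, e^{- 3 s^{2}}\, ds$, giving $v = - \frac{e^{- 3 s^{2}}}{6}$. The boundary term vanishes and
$$\int_{-\infty}^{\infty} s \sin(b s)\, e^{- 3 s^{2}}\, ds = \frac{b}{6} \int_{-\infty}^{\infty} \cos(b s)\, e^{- 3 s^{2}}\, ds,$$
so $I'(b) = - \frac{b}{6}\, I(b)$.

This is a separable first-order ODE; solving with the initial condition $I(0) = \int_{-\infty}^{\infty} 7 e^{- 3 s^{2}}\,ds = \frac{7 \sqrt{3} \sqrt{\pi}}{3}$ gives
$$I(b) = \frac{7 \sqrt{3} \sqrt{\pi} e^{- \frac{b^{2}}{12}}}{3}.$$

Setting $b = \frac{7}{4}$:
$$I = \frac{7 \sqrt{3} \sqrt{\pi}}{3 e^{\frac{49}{192}}}.$$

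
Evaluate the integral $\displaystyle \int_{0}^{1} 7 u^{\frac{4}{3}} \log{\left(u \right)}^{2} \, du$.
$\frac{54}{49}$

Start from the elementary integral
$$J(a) = \int_{0}^{1} 7 u^{a} \, du = \frac{7}{a + 1}.$$

Differentiating under the integral sign brings down a factor of $\ln u$:
$$\frac{dJ}{da} = \int_{0}^{1} 7 u^{a} \log{\left(u \right)} \, du = - \frac{7}{\left(a + 1\right)^{2}}.$$

Repeating twice in total — each differentiation brings down another $\ln u$ — gives
$$\frac{d^{2}J}{da^{2}} = \int_{0}^{1} 7 u^{a} \log{\left(u \right)}^{2} \, du = \frac{14}{\left(a + 1\right)^{3}},$$
and the integrand here is exactly the target integrand, so $I = \frac{14}{\left(a + 1\right)^{3}}$.

Setting $a = \frac{4}{3}$:
$$I = \frac{54}{49}.$$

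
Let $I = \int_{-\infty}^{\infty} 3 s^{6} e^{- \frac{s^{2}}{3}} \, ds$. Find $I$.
$\frac{1215 \sqrt{3} \sqrt{\pi}}{8}$

Begin with the known integral
$$J(a) = \int_{-\infty}^{\infty} 3 e^{- a s^{2}} \, ds = \frac{3 \sqrt{\pi}}{\sqrt{a}}.$$

Differentiating under the integral sign brings down a factor of $(-s^2)$:
$$\frac{dJ}{da} = \int_{-\infty}^{\infty} - 3 s^{2} e^{- a s^{2}} \, ds = - \frac{3 \sqrt{\pi}}{2 a^{\frac{3}{2}}}.$$

Repeating $3$ times in total — each differentiation brings down another $(-s^2)$ — gives
$$\frac{d^{3}J}{da^{3}} = \int_{-\infty}^{\infty} - 3 s^{6} e^{- a s^{2}} \, ds = - \frac{45 \sqrt{\pi}}{8 a^{\frac{7}{2}}},$$
and the integrand here is $(-1)^{3}$ times the target integrand, so $I = (-1)^{3}\,\frac{d^{3}J}{da^{3}} = \frac{45 \sqrt{\pi}}{8 a^{\frac{7}{2}}}$.

Setting $a = \frac{1}{3}$:
$$I = \frac{1215 \sqrt{3} \sqrt{\pi}}{8}.$$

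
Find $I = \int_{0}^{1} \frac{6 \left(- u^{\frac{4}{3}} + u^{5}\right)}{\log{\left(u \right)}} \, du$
$\log{\left(\frac{34012224}{117649} \right)}$

Introduce a parameter $a$ in the exponent: let $I(a) = \int_{0}^{1} \frac{6 \left(u^{5} - u^{a}\right)}{\log{\left(u \right)}} \, du$.

Since $\dfrac{\partial}{\partial a}\,u^{a} = u^{a} \ln u$, the $\ln u$ in the denominator cancels and
$$\frac{dI}{da} = \int_{0}^{1} -6 u^{a} \, du = -6 \left[\frac{u^{a+1}}{a+1}\right]_0^1 = - \frac{6}{a + 1}.$$

Integrating with respect to $a$ gives $I(a) = \log{\left(\frac{46656}{\left(a + 1\right)^{6}} \right)} + C$.

At $a = 5$ the integrand is identically $0$, so $I(5) = 0$. The closed form gives $0$, hence $C = 0$.

Setting $a = \frac{4}{3}$:
$$I = \log{\left(\frac{34012224}{117649} \right)}.$$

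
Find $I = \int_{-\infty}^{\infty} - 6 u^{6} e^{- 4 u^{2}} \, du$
$- \frac{45 \sqrt{\pi}}{512}$

Start from the elementary integral
$$J(a) = \int_{-\infty}^{\infty} - 6 e^{- a u^{2}} \, du = - \frac{6 \sqrt{\pi}}{\sqrt{a}}.$$

Differentiating under the integral sign brings down a factor of $(-u^2)$:
$$\frac{dJ}{da} = \int_{-\infty}^{\infty} 6 u^{2} e^{- a u^{2}} \, du = \frac{3 \sqrt{\pi}}{a^{\frac{3}{2}}}.$$

Repeating $3$ times in total — each differentiation brings down another $(-u^2)$ — gives
$$\frac{d^{3}J}{da^{3}} = \int_{-\infty}^{\infty} 6 u^{6} e^{- a u^{2}} \, du = \frac{45 \sqrt{\pi}}{4 a^{\frac{7}{2}}},$$
and the integrand here is $(-1)^{3}$ times the target integrand, so $I = (-1)^{3}\,\frac{d^{3}J}{da^{3}} = - \frac{45 \sqrt{\pi}}{4 a^{\frac{7}{2}}}$.

Setting $a = 4$:
$$I = - \frac{45 \sqrt{\pi}}{512}.$$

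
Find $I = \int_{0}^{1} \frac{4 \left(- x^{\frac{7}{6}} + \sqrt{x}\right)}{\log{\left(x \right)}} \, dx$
$- \log{\left(\frac{28561}{6561} \right)}$

Replace the exponent $\frac{7}{6}$ by a parameter $a$: let $I(a) = \int_{0}^{1} \frac{4 \left(\sqrt{x} - x^{a}\right)}{\log{\left(x \right)}} \, dx$.

Since $\dfrac{\partial}{\partial a}\,x^{a} = x^{a} \ln x$, the $\ln x$ in the denominator cancels and
$$\frac{dI}{da} = \int_{0}^{1} -4 x^{a} \, dx = -4 \left[\frac{x^{a+1}}{a+1}\right]_0^1 = - \frac{4}{a + 1}.$$

Integrating with respect to $a$ gives $I(a) = - \log{\left(\frac{16 \left(a + 1\right)^{4}}{81} \right)} + C$.

At $a = \frac{1}{2}$ the integrand is identically $0$, so $I(\frac{1}{2}) = 0$. The closed form gives $0$, hence $C = 0$.

Setting $a = \frac{7}{6}$:
$$I = - \log{\left(\frac{28561}{6561} \right)}.$$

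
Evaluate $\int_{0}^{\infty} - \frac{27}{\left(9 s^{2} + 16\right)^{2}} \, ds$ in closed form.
$- \frac{9 \pi}{256}$

Start from the standard arctangent integral
$$J(a) = \int_{0}^{\infty} - \frac{1}{3 \left(a^{2} + s^{2}\right)} \, ds = - \frac{\pi}{6 a}.$$

Differentiating under the integral sign with respect to $a$,
$$\frac{dJ}{da} = \int_{0}^{\infty} \frac{2 a}{3 \left(a^{2} + s^{2}\right)^{2}} \, ds = \frac{\pi}{6 a^{2}},$$
so $\int_{0}^{\infty} - \frac{1}{3 \left(a^{2} + s^{2}\right)^{2}} \, ds = - \frac{\pi}{12 a^{3}}$.

Setting $a = \frac{4}{3}$:
$$I = - \frac{9 \pi}{256}.$$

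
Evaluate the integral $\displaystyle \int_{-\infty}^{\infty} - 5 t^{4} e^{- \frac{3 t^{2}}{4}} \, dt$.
$- \frac{40 \sqrt{3} \sqrt{\pi}}{9}$

Start from the elementary integral
$$J(a) = \int_{-\infty}^{\infty} - 5 e^{- a t^{2}} \, dt = - \frac{5 \sqrt{\pi}}{\sqrt{a}}.$$

Differentiating under the integral sign brings down a factor of $(-t^2)$:
$$\frac{dJ}{da} = \int_{-\infty}^{\infty} 5 t^{2} e^{- a t^{2}} \, dt = \frac{5 \sqrt{\pi}}{2 a^{\frac{3}{2}}}.$$

Repeating twice in total — each differentiation brings down another $(-t^2)$ — gives
$$\frac{d^{2}J}{da^{2}} = \int_{-\infty}^{\infty} - 5 t^{4} e^{- a t^{2}} \, dt = - \frac{15 \sqrt{\pi}}{4 a^{\frac{5}{2}}},$$
and the integrand here is exactly the target integrand, so $I = - \frac{15 \sqrt{\pi}}{4 a^{\frac{5}{2}}}$.

Setting $a = \frac{3}{4}$:
$$I = - \frac{40 \sqrt{3} \sqrt{\pi}}{9}.$$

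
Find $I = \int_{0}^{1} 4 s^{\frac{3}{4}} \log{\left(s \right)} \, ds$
$- \frac{64}{49}$

Begin with the known integral
$$J(a) = \int_{0}^{1} 4 s^{a} \, ds = \frac{4}{a + 1}.$$

Differentiating under the integral sign brings down a factor of $\ln s$:
$$\frac{dJ}{da} = \int_{0}^{1} 4 s^{a} \log{\left(s \right)} \, ds = - \frac{4}{\left(a + 1\right)^{2}}.$$

The integral on the left is $I$, so $I = - \frac{4}{\left(a + 1\right)^{2}}$.

Setting $a = \frac{3}{4}$:
$$I = - \frac{64}{49}.$$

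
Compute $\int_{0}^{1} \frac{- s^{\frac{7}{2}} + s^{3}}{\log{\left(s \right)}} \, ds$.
$- \log{\left(\frac{9}{8} \right)}$

Consider the one-parameter family: let $I(a) = \int_{0}^{1} \frac{s^{3} - s^{a}}{\log{\left(s \right)}} \, ds$.

Since $\dfrac{\partial}{\partial a}\,s^{a} = s^{a} \ln s$, the $\ln s$ in the denominator cancels and
$$\frac{dI}{da} = \int_{0}^{1} -1 s^{a} \, ds = -1 \left[\frac{s^{a+1}}{a+1}\right]_0^1 = - \frac{1}{a + 1}.$$

Integrating with respect to $a$ gives $I(a) = - \log{\left(\frac{a}{4} + \frac{1}{4} \right)} + C$.

At $a = 3$ the integrand is identically $0$, so $I(3) = 0$. The closed form gives $0$, hence $C = 0$.

Setting $a = \frac{7}{2}$:
$$I = - \log{\left(\frac{9}{8} \right)}.$$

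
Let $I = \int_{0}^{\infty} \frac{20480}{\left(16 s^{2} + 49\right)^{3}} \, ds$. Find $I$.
$\frac{960 \pi}{16807}$

Begin with the known result
$$J(a) = \int_{0}^{\infty} \frac{5}{a^{2} + s^{2}} \, ds = \frac{5 \pi}{2 a}.$$

Differentiating under the integral sign with respect to $a$,
$$\frac{dJ}{da} = \int_{0}^{\infty} - \frac{10 a}{\left(a^{2} + s^{2}\right)^{2}} \, ds = - \frac{5 \pi}{2 a^{2}},$$
so $\int_{0}^{\infty} \frac{5}{\left(a^{2} + s^{2}\right)^{2}} \, ds = \frac{5 \pi}{4 a^{3}}$.

Repeating — each differentiation of $1/(s^2+a^2)^j$ produces $-2ja/(s^2+a^2)^{j+1}$ — and dividing through by $-2ja$ at each step yields, after $2$ differentiations in total,
$$\int_{0}^{\infty} \frac{5}{\left(a^{2} + s^{2}\right)^{3}} \, ds = \frac{15 \pi}{16 a^{5}}.$$

Setting $a = \frac{7}{4}$:
$$I = \frac{960 \pi}{16807}.$$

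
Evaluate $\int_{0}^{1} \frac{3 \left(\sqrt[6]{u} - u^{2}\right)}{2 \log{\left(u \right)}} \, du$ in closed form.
$- \log{\left(\frac{54 \sqrt{14}}{49} \right)}$

Replace the exponent $2$ by a parameter $a$: let $I(a) = \int_{0}^{1} \frac{3 \left(\sqrt[6]{u} - u^{a}\right)}{2 \log{\left(u \right)}} \, du$.

Since $\dfrac{\partial}{\partial a}\,u^{a} = u^{a} \ln u$, the $\ln u$ in the denominator cancels and
$$\frac{dI}{da} = \int_{0}^{1} - \frac{3}{2} u^{a} \, du = - \frac{3}{2} \left[\frac{u^{a+1}}{a+1}\right]_0^1 = - \frac{3}{2 a + 2}.$$

Integrating with respect to $a$ gives $I(a) = - \log{\left(\frac{6 \sqrt{42} \left(a + 1\right)^{\frac{3}{2}}}{49} \right)} + C$.

At $a = \frac{1}{6}$ the integrand is identically $0$, so $I(\frac{1}{6}) = 0$. The closed form gives $0$, hence $C = 0$.

Setting $a = 2$:
$$I = - \log{\left(\frac{54 \sqrt{14}}{49} \right)}.$$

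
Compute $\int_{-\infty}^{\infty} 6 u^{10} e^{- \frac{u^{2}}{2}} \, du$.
$5670 \sqrt{2} \sqrt{\pi}$

Consider the simpler parametrised integral
$$J(a) = \int_{-\infty}^{\infty} 6 e^{- a u^{2}} \, du = \frac{6 \sqrt{\pi}}{\sqrt{a}}.$$

Differentiating under the integral sign brings down a factor of $(-u^2)$:
$$\frac{dJ}{da} = \int_{-\infty}^{\infty} - 6 u^{2} e^{- a u^{2}} \, du = - \frac{3 \sqrt{\pi}}{a^{\frac{3}{2}}}.$$

Repeating $5$ times in total — each differentiation brings down another $(-u^2)$ — gives
$$\frac{d^{5}J}{da^{5}} = \int_{-\infty}^{\infty} - 6 u^{10} e^{- a u^{2}} \, du = - \frac{2835 \sqrt{\pi}}{16 a^{\frac{11}{2}}},$$
and the integrand here is $(-1)^{5}$ times the target integrand, so $I = (-1)^{5}\,\frac{d^{5}J}{da^{5}} = \frac{2835 \sqrt{\pi}}{16 a^{\frac{11}{2}}}$.

Setting $a = \frac{1}{2}$:
$$I = 5670 \sqrt{2} \sqrt{\pi}.$$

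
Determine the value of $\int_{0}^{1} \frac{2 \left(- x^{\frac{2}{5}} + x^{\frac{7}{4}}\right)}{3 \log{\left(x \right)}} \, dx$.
$- \log{\left(\frac{2 \sqrt[3]{110} \cdot 7^{\frac{2}{3}}}{55} \right)}$

Replace the exponent $\frac{2}{5}$ by a parameter $a$: let $I(a) = \int_{0}^{1} \frac{2 \left(x^{\frac{7}{4}} - x^{a}\right)}{3 \log{\left(x \right)}} \, dx$.

Since $\dfrac{\partial}{\partial a}\,x^{a} = x^{a} \ln x$, the $\ln x$ in the denominator cancels and
$$\frac{dI}{da} = \int_{0}^{1} - \frac{2}{3} x^{a} \, dx = - \frac{2}{3} \left[\frac{x^{a+1}}{a+1}\right]_0^1 = - \frac{2}{3 a + 3}.$$

Integrating with respect to $a$ gives $I(a) = - \log{\left(\frac{2 \sqrt[3]{22} \left(a + 1\right)^{\frac{2}{3}}}{11} \right)} + C$.

At $a = \frac{7}{4}$ the integrand is identically $0$, so $I(\frac{7}{4}) = 0$. The closed form gives $0$, hence $C = 0$.

Setting $a = \frac{2}{5}$:
$$I = - \log{\left(\frac{2 \sqrt[3]{110} \cdot 7^{\frac{2}{3}}}{55} \right)}.$$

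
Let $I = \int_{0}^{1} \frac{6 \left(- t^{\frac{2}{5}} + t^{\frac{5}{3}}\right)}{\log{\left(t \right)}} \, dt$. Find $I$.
$- \log{\left(\frac{85766121}{4096000000} \right)}$

Replace the exponent $\frac{2}{5}$ by a parameter $a$: let $I(a) = \int_{0}^{1} \frac{6 \left(t^{\frac{5}{3}} - t^{a}\right)}{\log{\left(t \right)}} \, dt$.

Since $\dfrac{\partial}{\partial a}\,t^{a} = t^{a} \ln t$, the $\ln t$ in the denominator cancels and
$$\frac{dI}{da} = \int_{0}^{1} -6 t^{a} \, dt = -6 \left[\frac{t^{a+1}}{a+1}\right]_0^1 = - \frac{6}{a + 1}.$$

Integrating with respect to $a$ gives $I(a) = - \log{\left(\frac{729 \left(a + 1\right)^{6}}{262144} \right)} + C$.

At $a = \frac{5}{3}$ the integrand is identically $0$, so $I(\frac{5}{3}) = 0$. The closed form gives $0$, hence $C = 0$.

Setting $a = \frac{2}{5}$:
$$I = - \log{\left(\frac{85766121}{4096000000} \right)}.$$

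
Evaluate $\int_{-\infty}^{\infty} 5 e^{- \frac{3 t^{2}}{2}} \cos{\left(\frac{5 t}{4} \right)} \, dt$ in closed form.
$\frac{5 \sqrt{6} \sqrt{\pi}}{3 e^{\frac{25}{96}}}$

Treat the cosine frequency as a parameter and define $I(b) = \int_{-\infty}^{\infty} 5 e^{- \frac{3 t^{2}}{2}} \cos{\left(b t \right)} \, dt$.

Differentiating under the integral sign,
$$I'(b) = \int_{-\infty}^{\infty} - 5 t e^{- \frac{3 t^{2}}{2}} \sin{\left(b t \right)} \, dt.$$

Integrate $\int_{-\infty}^{\infty} t \sin(b t)\, e^{- \frac{3 t^{2}}{2}}\, dt$ by parts with $u = \sin(b t)$ and $dv = t\, e^{- \frac{3 t^{2}}{2}}\, dt$, giving $v = - \frac{e^{- \frac{3 t^{2}}{2}}}{3}$. The boundary term vanishes and
$$\int_{-\infty}^{\infty} t \sin(b t)\, e^{- \frac{3 t^{2}}{2}}\, dt = \frac{b}{3} \int_{-\infty}^{\infty} \cos(b t)\, e^{- \frac{3 t^{2}}{2}}\, dt,$$
so $I'(b) = - \frac{b}{3}\, I(b)$.

This is a separable first-order ODE; solving with the initial condition $I(0) = \int_{-\infty}^{\infty} 5 e^{- \frac{3 t^{2}}{2}}\,dt = \frac{5 \sqrt{6} \sqrt{\pi}}{3}$ gives
$$I(b) = \frac{5 \sqrt{6} \sqrt{\pi} e^{- \frac{b^{2}}{6}}}{3}.$$

Setting $b = \frac{5}{4}$:
$$I = \frac{5 \sqrt{6} \sqrt{\pi}}{3 e^{\frac{25}{96}}}.$$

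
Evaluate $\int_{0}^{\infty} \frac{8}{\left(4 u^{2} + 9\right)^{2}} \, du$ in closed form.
$\frac{\pi}{27}$

Begin with the known result
$$J(a) = \int_{0}^{\infty} \frac{1}{2 \left(a^{2} + u^{2}\right)} \, du = \frac{\pi}{4 a}.$$

Differentiating under the integral sign with respect to $a$,
$$\frac{dJ}{da} = \int_{0}^{\infty} - \frac{a}{\left(a^{2} + u^{2}\right)^{2}} \, du = - \frac{\pi}{4 a^{2}},$$
so $\int_{0}^{\infty} \frac{1}{2 \left(a^{2} + u^{2}\right)^{2}} \, du = \frac{\pi}{8 a^{3}}$.

Setting $a = \frac{3}{2}$:
$$I = \frac{\pi}{27}.$$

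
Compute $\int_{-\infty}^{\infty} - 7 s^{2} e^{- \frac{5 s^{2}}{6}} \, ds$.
$- \frac{21 \sqrt{30} \sqrt{\pi}}{25}$

Start from the elementary integral
$$J(a) = \int_{-\infty}^{\infty} - 7 e^{- a s^{2}} \, ds = - \frac{7 \sqrt{\pi}}{\sqrt{a}}.$$

Differentiating under the integral sign brings down a factor of $(-s^2)$:
$$\frac{dJ}{da} = \int_{-\infty}^{\infty} 7 s^{2} e^{- a s^{2}} \, ds = \frac{7 \sqrt{\pi}}{2 a^{\frac{3}{2}}}.$$

The integral on the left is $-I$, so $I = - \frac{7 \sqrt{\pi}}{2 a^{\frac{3}{2}}}$.

Setting $a = \frac{5}{6}$:
$$I = - \frac{21 \sqrt{30} \sqrt{\pi}}{25}.$$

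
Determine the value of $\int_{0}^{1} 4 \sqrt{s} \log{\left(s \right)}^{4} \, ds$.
$\frac{1024}{81}$

Consider the simpler parametrised integral
$$J(a) = \int_{0}^{1} 4 s^{a} \, ds = \frac{4}{a + 1}.$$

Differentiating under the integral sign brings down a factor of $\ln s$:
$$\frac{dJ}{da} = \int_{0}^{1} 4 s^{a} \log{\left(s \right)} \, ds = - \frac{4}{\left(a + 1\right)^{2}}.$$

Repeating $4$ times in total — each differentiation brings down another $\ln s$ — gives
$$\frac{d^{4}J}{da^{4}} = \int_{0}^{1} 4 s^{a} \log{\left(s \right)}^{4} \, ds = \frac{96}{\left(a + 1\right)^{5}},$$
and the integrand here is exactly the target integrand, so $I = \frac{96}{\left(a + 1\right)^{5}}$.

Setting $a = \frac{1}{2}$:
$$I = \frac{1024}{81}.$$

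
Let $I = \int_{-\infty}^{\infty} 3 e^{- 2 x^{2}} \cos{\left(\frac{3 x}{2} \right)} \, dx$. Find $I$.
$\frac{3 \sqrt{2} \sqrt{\pi}}{2 e^{\frac{9}{32}}}$

Let $b$ denote the cosine frequency and define $I(b) = \int_{-\infty}^{\infty} 3 e^{- 2 x^{2}} \cos{\left(b x \right)} \, dx$.

Differentiating under the integral sign,
$$I'(b) = \int_{-\infty}^{\infty} - 3 x e^{- 2 x^{2}} \sin{\left(b x \right)} \, dx.$$

Integrate $\int_{-\infty}^{\infty} x \sin(b x)\, e^{- 2 x^{2}}\, dx$ by parts with $u = \sin(b x)$ and $dv = x\, e^{- 2 x^{2}}\, dx$, giving $v = - \frac{e^{- 2 x^{2}}}{4}$. The boundary term vanishes and
$$\int_{-\infty}^{\infty} x \sin(b x)\, e^{- 2 x^{2}}\, dx = \frac{b}{4} \int_{-\infty}^{\infty} \cos(b x)\, e^{- 2 x^{2}}\, dx,$$
so $I'(b) = - \frac{b}{4}\, I(b)$.

This is a separable first-order ODE; solving with the initial condition $I(0) = \int_{-\infty}^{\infty} 3 e^{- 2 x^{2}}\,dx = \frac{3 \sqrt{2} \sqrt{\pi}}{2}$ gives
$$I(b) = \frac{3 \sqrt{2} \sqrt{\pi} e^{- \frac{b^{2}}{8}}}{2}.$$

Setting $b = \frac{3}{2}$:
$$I = \frac{3 \sqrt{2} \sqrt{\pi}}{2 e^{\frac{9}{32}}}.$$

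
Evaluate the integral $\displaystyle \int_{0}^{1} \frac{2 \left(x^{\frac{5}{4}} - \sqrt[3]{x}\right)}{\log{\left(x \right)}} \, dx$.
$- \log{\left(\frac{256}{729} \right)}$

Introduce a parameter $a$ in the exponent: let $I(a) = \int_{0}^{1} \frac{2 \left(x^{\frac{5}{4}} - x^{a}\right)}{\log{\left(x \right)}} \, dx$.

Since $\dfrac{\partial}{\partial a}\,x^{a} = x^{a} \ln x$, the $\ln x$ in the denominator cancels and
$$\frac{dI}{da} = \int_{0}^{1} -2 x^{a} \, dx = -2 \left[\frac{x^{a+1}}{a+1}\right]_0^1 = - \frac{2}{a + 1}.$$

Integrating with respect to $a$ gives $I(a) = - \log{\left(\frac{16 \left(a + 1\right)^{2}}{81} \right)} + C$.

At $a = \frac{5}{4}$ the integrand is identically $0$, so $I(\frac{5}{4}) = 0$. The closed form gives $0$, hence $C = 0$.

Setting $a = \frac{1}{3}$:
$$I = - \log{\left(\frac{256}{729} \right)}.$$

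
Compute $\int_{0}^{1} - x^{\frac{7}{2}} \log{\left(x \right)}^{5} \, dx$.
$\frac{2560}{177147}$

Begin with the known integral
$$J(a) = \int_{0}^{1} - x^{a} \, dx = - \frac{1}{a + 1}.$$

Differentiating under the integral sign brings down a factor of $\ln x$:
$$\frac{dJ}{da} = \int_{0}^{1} - x^{a} \log{\left(x \right)} \, dx = \frac{1}{\left(a + 1\right)^{2}}.$$

Repeating $5$ times in total — each differentiation brings down another $\ln x$ — gives
$$\frac{d^{5}J}{da^{5}} = \int_{0}^{1} - x^{a} \log{\left(x \right)}^{5} \, dx = \frac{120}{\left(a + 1\right)^{6}},$$
and the integrand here is exactly the target integrand, so $I = \frac{120}{\left(a + 1\right)^{6}}$.

Setting $a = \frac{7}{2}$:
$$I = \frac{2560}{177147}.$$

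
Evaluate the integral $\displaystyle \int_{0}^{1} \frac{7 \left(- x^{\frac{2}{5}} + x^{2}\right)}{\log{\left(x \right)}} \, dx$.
$\log{\left(\frac{170859375}{823543} \right)}$

Replace the exponent $\frac{2}{5}$ by a parameter $a$: let $I(a) = \int_{0}^{1} \frac{7 \left(x^{2} - x^{a}\right)}{\log{\left(x \right)}} \, dx$.

Since $\dfrac{\partial}{\partial a}\,x^{a} = x^{a} \ln x$, the $\ln x$ in the denominator cancels and
$$\frac{dI}{da} = \int_{0}^{1} -7 x^{a} \, dx = -7 \left[\frac{x^{a+1}}{a+1}\right]_0^1 = - \frac{7}{a + 1}.$$

Integrating with respect to $a$ gives $I(a) = \log{\left(\frac{2187}{\left(a + 1\right)^{7}} \right)} + C$.

At $a = 2$ the integrand is identically $0$, so $I(2) = 0$. The closed form gives $0$, hence $C = 0$.

Setting $a = \frac{2}{5}$:
$$I = \log{\left(\frac{170859375}{823543} \right)}.$$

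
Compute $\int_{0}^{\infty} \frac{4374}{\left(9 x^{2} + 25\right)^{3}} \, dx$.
$\frac{2187 \pi}{25000}$

Begin with the known result
$$J(a) = \int_{0}^{\infty} \frac{6}{a^{2} + x^{2}} \, dx = \frac{3 \pi}{a}.$$

Differentiating under the integral sign with respect to $a$,
$$\frac{dJ}{da} = \int_{0}^{\infty} - \frac{12 a}{\left(a^{2} + x^{2}\right)^{2}} \, dx = - \frac{3 \pi}{a^{2}},$$
so $\int_{0}^{\infty} \frac{6}{\left(a^{2} + x^{2}\right)^{2}} \, dx = \frac{3 \pi}{2 a^{3}}$.

Repeating — each differentiation of $1/(x^2+a^2)^j$ produces $-2ja/(x^2+a^2)^{j+1}$ — and dividing through by $-2ja$ at each step yields, after $2$ differentiations in total,
$$\int_{0}^{\infty} \frac{6}{\left(a^{2} + x^{2}\right)^{3}} \, dx = \frac{9 \pi}{8 a^{5}}.$$

Setting $a = \frac{5}{3}$:
$$I = \frac{2187 \pi}{25000}.$$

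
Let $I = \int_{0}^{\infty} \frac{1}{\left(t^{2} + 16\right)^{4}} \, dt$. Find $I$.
$\frac{5 \pi}{524288}$

Start from the standard arctangent integral
$$J(a) = \int_{0}^{\infty} \frac{1}{a^{2} + t^{2}} \, dt = \frac{\pi}{2 a}.$$

Differentiating under the integral sign with respect to $a$,
$$\frac{dJ}{da} = \int_{0}^{\infty} - \frac{2 a}{\left(a^{2} + t^{2}\right)^{2}} \, dt = - \frac{\pi}{2 a^{2}},$$
so $\int_{0}^{\infty} \frac{1}{\left(a^{2} + t^{2}\right)^{2}} \, dt = \frac{\pi}{4 a^{3}}$.

Repeating — each differentiation of $1/(t^2+a^2)^j$ produces $-2ja/(t^2+a^2)^{j+1}$ — and dividing through by $-2ja$ at each step yields, after $3$ differentiations in total,
$$\int_{0}^{\infty} \frac{1}{\left(a^{2} + t^{2}\right)^{4}} \, dt = \frac{5 \pi}{32 a^{7}}.$$

Setting $a = 4$:
$$I = \frac{5 \pi}{524288}.$$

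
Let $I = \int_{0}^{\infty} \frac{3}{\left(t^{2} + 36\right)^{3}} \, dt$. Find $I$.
$\frac{\pi}{13824}$

Start from the standard arctangent integral
$$J(a) = \int_{0}^{\infty} \frac{3}{a^{2} + t^{2}} \, dt = \frac{3 \pi}{2 a}.$$

Differentiating under the integral sign with respect to $a$,
$$\frac{dJ}{da} = \int_{0}^{\infty} - \frac{6 a}{\left(a^{2} + t^{2}\right)^{2}} \, dt = - \frac{3 \pi}{2 a^{2}},$$
so $\int_{0}^{\infty} \frac{3}{\left(a^{2} + t^{2}\right)^{2}} \, dt = \frac{3 \pi}{4 a^{3}}$.

Repeating — each differentiation of $1/(t^2+a^2)^j$ produces $-2ja/(t^2+a^2)^{j+1}$ — and dividing through by $-2ja$ at each step yields, after $2$ differentiations in total,
$$\int_{0}^{\infty} \frac{3}{\left(a^{2} + t^{2}\right)^{3}} \, dt = \frac{9 \pi}{16 a^{5}}.$$

Setting $a = 6$:
$$I = \frac{\pi}{13824}.$$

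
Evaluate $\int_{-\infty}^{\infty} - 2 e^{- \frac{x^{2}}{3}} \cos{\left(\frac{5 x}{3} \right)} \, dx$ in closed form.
$- \frac{2 \sqrt{3} \sqrt{\pi}}{e^{\frac{25}{12}}}$

Let $b$ denote the cosine frequency and define $I(b) = \int_{-\infty}^{\infty} - 2 e^{- \frac{x^{2}}{3}} \cos{\left(b x \right)} \, dx$.

Differentiating under the integral sign,
$$I'(b) = \int_{-\infty}^{\infty} 2 x e^{- \frac{x^{2}}{3}} \sin{\left(b x \right)} \, dx.$$

Integrate $\int_{-\infty}^{\infty} x \sin(b x)\, e^{- \frac{x^{2}}{3}}\, dx$ by parts with $u = \sin(b x)$ and $dv = x\, e^{- \frac{x^{2}}{3}}\, dx$, giving $v = - \frac{3 e^{- \frac{x^{2}}{3}}}{2}$. The boundary term vanishes and
$$\int_{-\infty}^{\infty} x \sin(b x)\, e^{- \frac{x^{2}}{3}}\, dx = \frac{3 b}{2} \int_{-\infty}^{\infty} \cos(b x)\, e^{- \frac{x^{2}}{3}}\, dx,$$
so $I'(b) = - \frac{3 b}{2}\, I(b)$.

This is a separable first-order ODE; solving with the initial condition $I(0) = \int_{-\infty}^{\infty} - 2 e^{- \frac{x^{2}}{3}}\,dx = - 2 \sqrt{3} \sqrt{\pi}$ gives
$$I(b) = - 2 \sqrt{3} \sqrt{\pi} e^{- \frac{3 b^{2}}{4}}.$$

Setting $b = \frac{5}{3}$:
$$I = - \frac{2 \sqrt{3} \sqrt{\pi}}{e^{\frac{25}{12}}}.$$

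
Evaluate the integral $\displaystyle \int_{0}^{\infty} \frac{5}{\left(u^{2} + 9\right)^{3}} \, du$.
$\frac{5 \pi}{1296}$

Begin with the known result
$$J(a) = \int_{0}^{\infty} \frac{5}{a^{2} + u^{2}} \, du = \frac{5 \pi}{2 a}.$$

Differentiating under the integral sign with respect to $a$,
$$\frac{dJ}{da} = \int_{0}^{\infty} - \frac{10 a}{\left(a^{2} + u^{2}\right)^{2}} \, du = - \frac{5 \pi}{2 a^{2}},$$
so $\int_{0}^{\infty} \frac{5}{\left(a^{2} + u^{2}\right)^{2}} \, du = \frac{5 \pi}{4 a^{3}}$.

Repeating — each differentiation of $1/(u^2+a^2)^j$ produces $-2ja/(u^2+a^2)^{j+1}$ — and dividing through by $-2ja$ at each step yields, after $2$ differentiations in total,
$$\int_{0}^{\infty} \frac{5}{\left(a^{2} + u^{2}\right)^{3}} \, du = \frac{15 \pi}{16 a^{5}}.$$

Setting $a = 3$:
$$I = \frac{5 \pi}{1296}.$$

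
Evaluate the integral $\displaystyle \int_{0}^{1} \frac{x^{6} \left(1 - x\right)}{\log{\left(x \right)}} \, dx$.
$\log{\left(\frac{7}{8} \right)}$

Consider the one-parameter family: let $I(a) = \int_{0}^{1} \frac{- x^{7} + x^{a}}{\log{\left(x \right)}} \, dx$.

Since $\dfrac{\partial}{\partial a}\,x^{a} = x^{a} \ln x$, the $\ln x$ in the denominator cancels and
$$\frac{dI}{da} = \int_{0}^{1} x^{a} \, dx = \left[\frac{x^{a+1}}{a+1}\right]_0^1 = \frac{1}{a + 1}.$$

Integrating with respect to $a$ gives $I(a) = \log{\left(\frac{a}{8} + \frac{1}{8} \right)} + C$.

At $a = 7$ the integrand is identically $0$, so $I(7) = 0$. The closed form gives $0$, hence $C = 0$.

Setting $a = 6$:
$$I = \log{\left(\frac{7}{8} \right)}.$$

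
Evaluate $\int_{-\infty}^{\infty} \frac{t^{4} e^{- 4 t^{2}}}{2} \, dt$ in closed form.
$\frac{3 \sqrt{\pi}}{256}$

Consider the simpler parametrised integral
$$J(a) = \int_{-\infty}^{\infty} \frac{e^{- a t^{2}}}{2} \, dt = \frac{\sqrt{\pi}}{2 \sqrt{a}}.$$

Differentiating under the integral sign brings down a factor of $(-t^2)$:
$$\frac{dJ}{da} = \int_{-\infty}^{\infty} - \frac{t^{2} e^{- a t^{2}}}{2} \, dt = - \frac{\sqrt{\pi}}{4 a^{\frac{3}{2}}}.$$

Repeating twice in total — each differentiation brings down another $(-t^2)$ — gives
$$\frac{d^{2}J}{da^{2}} = \int_{-\infty}^{\infty} \frac{t^{4} e^{- a t^{2}}}{2} \, dt = \frac{3 \sqrt{\pi}}{8 a^{\frac{5}{2}}},$$
and the integrand here is exactly the target integrand, so $I = \frac{3 \sqrt{\pi}}{8 a^{\frac{5}{2}}}$.

Setting $a = 4$:
$$I = \frac{3 \sqrt{\pi}}{256}.$$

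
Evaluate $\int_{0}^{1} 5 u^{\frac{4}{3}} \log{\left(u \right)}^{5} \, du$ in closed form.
$- \frac{437400}{117649}$

Begin with the known integral
$$J(a) = \int_{0}^{1} 5 u^{a} \, du = \frac{5}{a + 1}.$$

Differentiating under the integral sign brings down a factor of $\ln u$:
$$\frac{dJ}{da} = \int_{0}^{1} 5 u^{a} \log{\left(u \right)} \, du = - \frac{5}{\left(a + 1\right)^{2}}.$$

Repeating $5$ times in total — each differentiation brings down another $\ln u$ — gives
$$\frac{d^{5}J}{da^{5}} = \int_{0}^{1} 5 u^{a} \log{\left(u \right)}^{5} \, du = - \frac{600}{\left(a + 1\right)^{6}},$$
and the integrand here is exactly the target integrand, so $I = - \frac{600}{\left(a + 1\right)^{6}}$.

Setting $a = \frac{4}{3}$:
$$I = - \frac{437400}{117649}.$$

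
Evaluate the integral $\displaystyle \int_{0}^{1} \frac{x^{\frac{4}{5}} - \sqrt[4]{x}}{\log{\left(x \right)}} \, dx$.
$\log{\left(\frac{36}{25} \right)}$

Introduce a parameter $a$ in the exponent: let $I(a) = \int_{0}^{1} \frac{- \sqrt[4]{x} + x^{a}}{\log{\left(x \right)}} \, dx$.

Since $\dfrac{\partial}{\partial a}\,x^{a} = x^{a} \ln x$, the $\ln x$ in the denominator cancels and
$$\frac{dI}{da} = \int_{0}^{1} x^{a} \, dx = \left[\frac{x^{a+1}}{a+1}\right]_0^1 = \frac{1}{a + 1}.$$

Integrating with respect to $a$ gives $I(a) = \log{\left(\frac{4 a}{5} + \frac{4}{5} \right)} + C$.

At $a = \frac{1}{4}$ the integrand is identically $0$, so $I(\frac{1}{4}) = 0$. The closed form gives $0$, hence $C = 0$.

Setting $a = \frac{4}{5}$:
$$I = \log{\left(\frac{36}{25} \right)}.$$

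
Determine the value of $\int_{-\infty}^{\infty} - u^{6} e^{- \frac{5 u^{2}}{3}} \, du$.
$- \frac{81 \sqrt{15} \sqrt{\pi}}{1000}$

Consider the simpler parametrised integral
$$J(a) = \int_{-\infty}^{\infty} - e^{- a u^{2}} \, du = - \frac{\sqrt{\pi}}{\sqrt{a}}.$$

Differentiating under the integral sign brings down a factor of $(-u^2)$:
$$\frac{dJ}{da} = \int_{-\infty}^{\infty} u^{2} e^{- a u^{2}} \, du = \frac{\sqrt{\pi}}{2 a^{\frac{3}{2}}}.$$

Repeating $3$ times in total — each differentiation brings down another $(-u^2)$ — gives
$$\frac{d^{3}J}{da^{3}} = \int_{-\infty}^{\infty} u^{6} e^{- a u^{2}} \, du = \frac{15 \sqrt{\pi}}{8 a^{\frac{7}{2}}},$$
and the integrand here is $(-1)^{3}$ times the target integrand, so $I = (-1)^{3}\,\frac{d^{3}J}{da^{3}} = - \frac{15 \sqrt{\pi}}{8 a^{\frac{7}{2}}}$.

Setting $a = \frac{5}{3}$:
$$I = - \frac{81 \sqrt{15} \sqrt{\pi}}{1000}.$$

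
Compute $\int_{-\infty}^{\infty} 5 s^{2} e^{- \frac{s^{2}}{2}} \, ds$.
$5 \sqrt{2} \sqrt{\pi}$

Begin with the known integral
$$J(a) = \int_{-\infty}^{\infty} 5 e^{- a s^{2}} \, ds = \frac{5 \sqrt{\pi}}{\sqrt{a}}.$$

Differentiating under the integral sign brings down a factor of $(-s^2)$:
$$\frac{dJ}{da} = \int_{-\infty}^{\infty} - 5 s^{2} e^{- a s^{2}} \, ds = - \frac{5 \sqrt{\pi}}{2 a^{\frac{3}{2}}}.$$

The integral on the left is $-I$, so $I = \frac{5 \sqrt{\pi}}{2 a^{\frac{3}{2}}}$.

Setting $a = \frac{1}{2}$:
$$I = 5 \sqrt{2} \sqrt{\pi}.$$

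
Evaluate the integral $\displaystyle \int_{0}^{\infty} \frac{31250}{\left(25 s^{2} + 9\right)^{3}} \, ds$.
$\frac{3125 \pi}{648}$

Begin with the known result
$$J(a) = \int_{0}^{\infty} \frac{2}{a^{2} + s^{2}} \, ds = \frac{\pi}{a}.$$

Differentiating under the integral sign with respect to $a$,
$$\frac{dJ}{da} = \int_{0}^{\infty} - \frac{4 a}{\left(a^{2} + s^{2}\right)^{2}} \, ds = - \frac{\pi}{a^{2}},$$
so $\int_{0}^{\infty} \frac{2}{\left(a^{2} + s^{2}\right)^{2}} \, ds = \frac{\pi}{2 a^{3}}$.

Repeating — each differentiation of $1/(s^2+a^2)^j$ produces $-2ja/(s^2+a^2)^{j+1}$ — and dividing through by $-2ja$ at each step yields, after $2$ differentiations in total,
$$\int_{0}^{\infty} \frac{2}{\left(a^{2} + s^{2}\right)^{3}} \, ds = \frac{3 \pi}{8 a^{5}}.$$

Setting $a = \frac{3}{5}$:
$$I = \frac{3125 \pi}{648}.$$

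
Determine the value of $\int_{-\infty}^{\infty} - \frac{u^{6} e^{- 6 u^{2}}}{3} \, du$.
$- \frac{5 \sqrt{6} \sqrt{\pi}}{10368}$

Start from the elementary integral
$$J(a) = \int_{-\infty}^{\infty} - \frac{e^{- a u^{2}}}{3} \, du = - \frac{\sqrt{\pi}}{3 \sqrt{a}}.$$

Differentiating under the integral sign brings down a factor of $(-u^2)$:
$$\frac{dJ}{da} = \int_{-\infty}^{\infty} \frac{u^{2} e^{- a u^{2}}}{3} \, du = \frac{\sqrt{\pi}}{6 a^{\frac{3}{2}}}.$$

Repeating $3$ times in total — each differentiation brings down another $(-u^2)$ — gives
$$\frac{d^{3}J}{da^{3}} = \int_{-\infty}^{\infty} \frac{u^{6} e^{- a u^{2}}}{3} \, du = \frac{5 \sqrt{\pi}}{8 a^{\frac{7}{2}}},$$
and the integrand here is $(-1)^{3}$ times the target integrand, so $I = (-1)^{3}\,\frac{d^{3}J}{da^{3}} = - \frac{5 \sqrt{\pi}}{8 a^{\frac{7}{2}}}$.

Setting $a = 6$:
$$I = - \frac{5 \sqrt{6} \sqrt{\pi}}{10368}.$$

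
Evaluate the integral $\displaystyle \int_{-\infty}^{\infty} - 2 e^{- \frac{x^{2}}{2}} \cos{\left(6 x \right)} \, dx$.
$- \frac{2 \sqrt{2} \sqrt{\pi}}{e^{18}}$

Define $I(b) = \int_{-\infty}^{\infty} - 2 e^{- \frac{x^{2}}{2}} \cos{\left(b x \right)} \, dx$.

Differentiating under the integral sign,
$$I'(b) = \int_{-\infty}^{\infty} 2 x e^{- \frac{x^{2}}{2}} \sin{\left(b x \right)} \, dx.$$

Integrate $\int_{-\infty}^{\infty} x \sin(b x)\, e^{- \frac{x^{2}}{2}}\, dx$ by parts with $u = \sin(b x)$ and $dv = x\, e^{- \frac{x^{2}}{2}}\, dx$, giving $v = - e^{- \frac{x^{2}}{2}}$. The boundary term vanishes and
$$\int_{-\infty}^{\infty} x \sin(b x)\, e^{- \frac{x^{2}}{2}}\, dx = b \int_{-\infty}^{\infty} \cos(b x)\, e^{- \frac{x^{2}}{2}}\, dx,$$
so $I'(b) = - b\, I(b)$.

This is a separable first-order ODE; solving with the initial condition $I(0) = \int_{-\infty}^{\infty} - 2 e^{- \frac{x^{2}}{2}}\,dx = - 2 \sqrt{2} \sqrt{\pi}$ gives
$$I(b) = - 2 \sqrt{2} \sqrt{\pi} e^{- \frac{b^{2}}{2}}.$$

Setting $b = 6$:
$$I = - \frac{2 \sqrt{2} \sqrt{\pi}}{e^{18}}.$$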